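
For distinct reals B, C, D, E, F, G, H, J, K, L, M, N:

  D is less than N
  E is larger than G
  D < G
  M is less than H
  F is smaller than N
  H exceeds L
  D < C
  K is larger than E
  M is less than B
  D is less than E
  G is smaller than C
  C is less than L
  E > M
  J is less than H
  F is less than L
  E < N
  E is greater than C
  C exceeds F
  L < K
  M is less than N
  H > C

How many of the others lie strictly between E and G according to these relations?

The relations place G below E. An element lies strictly between them when it is forced above G and also forced below E.
Above G: {C, N, L, H, K}. Below E: {D, F, M, C}.
Intersection: {C} — 1.

1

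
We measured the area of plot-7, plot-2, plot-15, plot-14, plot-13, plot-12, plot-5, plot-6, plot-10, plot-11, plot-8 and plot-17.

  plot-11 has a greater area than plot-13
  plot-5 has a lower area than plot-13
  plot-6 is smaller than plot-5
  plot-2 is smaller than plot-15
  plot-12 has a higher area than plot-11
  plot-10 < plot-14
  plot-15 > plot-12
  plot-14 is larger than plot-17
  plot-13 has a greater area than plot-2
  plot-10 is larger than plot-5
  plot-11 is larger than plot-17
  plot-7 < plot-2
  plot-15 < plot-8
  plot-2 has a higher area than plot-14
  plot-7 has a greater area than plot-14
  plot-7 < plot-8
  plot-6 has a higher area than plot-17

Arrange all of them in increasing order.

The consecutive links are each given: plot-17 < plot-6; plot-6 < plot-5; plot-5 < plot-10; plot-10 < plot-14; plot-14 < plot-7; plot-7 < plot-2; plot-2 < plot-13; plot-13 < plot-11; plot-11 < plot-12; plot-12 < plot-15; plot-15 < plot-8.

plot-17 < plot-6 < plot-5 < plot-10 < plot-14 < plot-7 < plot-2 < plot-13 < plot-11 < plot-12 < plot-15 < plot-8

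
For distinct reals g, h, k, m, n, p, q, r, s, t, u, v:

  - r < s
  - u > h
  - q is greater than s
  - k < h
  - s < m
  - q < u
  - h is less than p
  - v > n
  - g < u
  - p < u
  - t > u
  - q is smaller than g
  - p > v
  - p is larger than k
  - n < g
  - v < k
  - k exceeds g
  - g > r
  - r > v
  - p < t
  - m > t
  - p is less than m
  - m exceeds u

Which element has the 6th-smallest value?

g

The consecutive relations fix a unique order: n < v < r < s < q < g < k < h < p < u < t < m.
The 6th smallest is g.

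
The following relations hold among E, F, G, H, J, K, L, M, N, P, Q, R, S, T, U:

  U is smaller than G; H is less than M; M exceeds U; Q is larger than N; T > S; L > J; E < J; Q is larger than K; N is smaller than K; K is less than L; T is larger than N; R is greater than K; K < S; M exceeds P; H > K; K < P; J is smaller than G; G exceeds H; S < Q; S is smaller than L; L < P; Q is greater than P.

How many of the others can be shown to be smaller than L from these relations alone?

5

From L the given relations immediately reach K, S, J.
From those, E, N — 5 in total.
No other element is forced below L by the given relations, so the count is 5.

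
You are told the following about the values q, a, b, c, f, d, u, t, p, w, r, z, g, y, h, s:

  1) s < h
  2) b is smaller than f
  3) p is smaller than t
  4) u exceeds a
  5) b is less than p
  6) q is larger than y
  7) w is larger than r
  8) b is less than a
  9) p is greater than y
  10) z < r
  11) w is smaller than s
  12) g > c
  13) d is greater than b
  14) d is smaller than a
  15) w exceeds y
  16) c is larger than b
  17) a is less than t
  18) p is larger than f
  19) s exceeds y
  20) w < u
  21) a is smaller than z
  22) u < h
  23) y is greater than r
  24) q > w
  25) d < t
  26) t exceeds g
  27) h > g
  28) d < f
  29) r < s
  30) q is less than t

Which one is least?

b

c is not least since b < c; d is not least since b < d; a is not least since b < a; z is not least since a < z; f is not least since b < f; g is not least since c < g; r is not least since z < r; y is not least since r < y; w is not least since y < w; q is not least since w < q; p is not least since b < p; s is not least since y < s; u is not least since a < u; h is not least since u < h; t is not least since g < t.
Only b has nothing below it, so b is the least.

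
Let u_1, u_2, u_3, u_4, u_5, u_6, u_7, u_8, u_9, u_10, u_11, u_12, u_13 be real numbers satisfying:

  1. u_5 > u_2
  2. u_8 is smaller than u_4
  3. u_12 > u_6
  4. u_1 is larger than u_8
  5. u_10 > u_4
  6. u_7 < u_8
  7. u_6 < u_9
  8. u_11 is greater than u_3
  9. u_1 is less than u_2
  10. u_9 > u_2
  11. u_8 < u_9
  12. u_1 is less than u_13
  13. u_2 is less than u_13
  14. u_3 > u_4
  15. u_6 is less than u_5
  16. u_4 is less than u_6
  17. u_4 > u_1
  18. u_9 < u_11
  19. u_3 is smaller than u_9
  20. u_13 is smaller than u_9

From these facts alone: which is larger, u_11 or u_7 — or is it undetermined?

u_11

The relevant relations are u_7 < u_8; u_8 < u_1; u_1 < u_4; u_4 < u_3; u_3 < u_9; u_9 < u_11.
Chaining these gives u_7 < u_8 < u_1 < u_4 < u_3 < u_9 < u_11.
So u_11 is larger.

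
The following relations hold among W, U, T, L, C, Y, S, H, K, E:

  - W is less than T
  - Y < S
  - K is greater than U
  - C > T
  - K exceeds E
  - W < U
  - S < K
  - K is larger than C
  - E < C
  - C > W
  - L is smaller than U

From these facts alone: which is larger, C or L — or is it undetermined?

Following every chain through C: above C we get K; below C we get W, T, E.
L is not reached, and no chain runs the other way from L to C.
So the given relations leave the order of C and L undetermined.

undetermined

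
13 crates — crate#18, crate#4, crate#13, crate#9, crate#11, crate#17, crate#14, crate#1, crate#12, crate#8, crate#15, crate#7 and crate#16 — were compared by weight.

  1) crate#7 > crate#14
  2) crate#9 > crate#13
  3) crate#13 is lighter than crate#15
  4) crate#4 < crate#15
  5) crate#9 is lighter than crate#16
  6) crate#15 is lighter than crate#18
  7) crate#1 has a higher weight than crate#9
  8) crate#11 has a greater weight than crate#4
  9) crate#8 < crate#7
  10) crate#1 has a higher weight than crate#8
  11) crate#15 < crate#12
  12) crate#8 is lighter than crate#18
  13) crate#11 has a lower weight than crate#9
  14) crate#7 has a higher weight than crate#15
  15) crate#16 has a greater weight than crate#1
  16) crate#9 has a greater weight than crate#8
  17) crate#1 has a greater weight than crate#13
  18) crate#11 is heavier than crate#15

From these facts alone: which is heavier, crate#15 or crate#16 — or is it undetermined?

crate#15 < crate#11 and crate#11 < crate#9 give crate#15 < crate#9.
With crate#9 < crate#1: crate#15 < crate#11 < crate#9 < crate#1.
Then crate#1 < crate#16 extends the chain to crate#16.
So crate#16 is heavier.

crate#16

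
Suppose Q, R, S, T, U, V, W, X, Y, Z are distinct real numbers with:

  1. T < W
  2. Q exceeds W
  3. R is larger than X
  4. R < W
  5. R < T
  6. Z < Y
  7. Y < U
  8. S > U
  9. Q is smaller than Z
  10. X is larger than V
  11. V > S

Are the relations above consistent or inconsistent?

inconsistent

We have Q < Z stated directly, yet also Z < Y < U < S < V < X < R < T < W < Q by chaining the others — so Z < Q. Contradiction.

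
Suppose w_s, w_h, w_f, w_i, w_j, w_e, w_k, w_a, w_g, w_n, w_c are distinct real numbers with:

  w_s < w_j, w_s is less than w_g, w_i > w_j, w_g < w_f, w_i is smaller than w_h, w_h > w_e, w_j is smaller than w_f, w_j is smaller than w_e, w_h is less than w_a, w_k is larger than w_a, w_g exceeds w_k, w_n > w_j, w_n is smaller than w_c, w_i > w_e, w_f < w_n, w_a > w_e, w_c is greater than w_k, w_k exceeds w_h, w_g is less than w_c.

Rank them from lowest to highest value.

The consecutive links are each given: w_s < w_j; w_j < w_e; w_e < w_i; w_i < w_h; w_h < w_a; w_a < w_k; w_k < w_g; w_g < w_f; w_f < w_n; w_n < w_c.

w_s < w_j < w_e < w_i < w_h < w_a < w_k < w_g < w_f < w_n < w_c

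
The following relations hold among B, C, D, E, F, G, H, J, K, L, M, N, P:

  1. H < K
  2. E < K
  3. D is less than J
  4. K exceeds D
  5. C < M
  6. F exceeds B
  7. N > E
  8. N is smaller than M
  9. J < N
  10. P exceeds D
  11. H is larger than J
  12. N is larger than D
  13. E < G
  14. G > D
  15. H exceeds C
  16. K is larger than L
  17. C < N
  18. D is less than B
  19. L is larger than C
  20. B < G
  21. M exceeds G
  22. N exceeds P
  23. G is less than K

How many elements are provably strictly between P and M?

Chaining upward from P reaches: N.
Chaining downward from M reaches: D, C, B, E, J, G, N.
Strictly between P and M are those in both lists: N — 1 element.

1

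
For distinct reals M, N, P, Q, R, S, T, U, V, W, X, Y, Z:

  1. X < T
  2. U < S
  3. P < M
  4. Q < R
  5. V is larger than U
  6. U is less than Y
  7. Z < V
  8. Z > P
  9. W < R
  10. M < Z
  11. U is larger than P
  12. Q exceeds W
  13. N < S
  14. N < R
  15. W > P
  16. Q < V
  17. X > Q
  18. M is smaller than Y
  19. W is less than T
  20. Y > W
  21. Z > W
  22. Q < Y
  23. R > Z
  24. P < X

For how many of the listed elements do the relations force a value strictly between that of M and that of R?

1

Chaining upward from M reaches: Z, V, Y.
Chaining downward from R reaches: P, W, Q, N, Z.
Strictly between M and R are those in both lists: Z — 1 element.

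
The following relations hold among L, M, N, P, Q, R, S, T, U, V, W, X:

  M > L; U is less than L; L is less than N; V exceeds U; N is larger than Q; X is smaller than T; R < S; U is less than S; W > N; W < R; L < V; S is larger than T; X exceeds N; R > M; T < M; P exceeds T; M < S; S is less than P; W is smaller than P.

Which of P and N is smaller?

N

N < X < T < M < R < S < P, by transitivity through X, T, M, R, S.
So N < P; N is the smaller of the two.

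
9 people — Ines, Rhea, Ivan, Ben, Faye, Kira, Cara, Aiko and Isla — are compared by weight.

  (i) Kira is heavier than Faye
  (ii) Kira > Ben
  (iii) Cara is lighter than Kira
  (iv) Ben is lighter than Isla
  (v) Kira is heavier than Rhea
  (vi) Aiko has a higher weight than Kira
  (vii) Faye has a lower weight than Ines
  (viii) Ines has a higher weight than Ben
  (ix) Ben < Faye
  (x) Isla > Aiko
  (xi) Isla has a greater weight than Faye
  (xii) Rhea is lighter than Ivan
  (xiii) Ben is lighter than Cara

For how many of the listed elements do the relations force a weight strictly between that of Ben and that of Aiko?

3

The relations place Ben below Aiko. An element lies strictly between them when it is forced above Ben and also forced below Aiko.
Above Ben: {Faye, Ines, Cara, Kira, Isla}. Below Aiko: {Rhea, Faye, Cara, Kira}.
Intersection: {Faye, Cara, Kira} — 3.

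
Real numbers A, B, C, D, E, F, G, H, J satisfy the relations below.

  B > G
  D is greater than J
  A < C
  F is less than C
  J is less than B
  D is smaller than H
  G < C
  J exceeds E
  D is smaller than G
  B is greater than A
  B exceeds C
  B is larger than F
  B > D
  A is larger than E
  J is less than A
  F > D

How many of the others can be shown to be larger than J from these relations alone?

7

The elements the relations force above J are D, A, F, G, H, C, B — no chain reaches any other.
That is 7.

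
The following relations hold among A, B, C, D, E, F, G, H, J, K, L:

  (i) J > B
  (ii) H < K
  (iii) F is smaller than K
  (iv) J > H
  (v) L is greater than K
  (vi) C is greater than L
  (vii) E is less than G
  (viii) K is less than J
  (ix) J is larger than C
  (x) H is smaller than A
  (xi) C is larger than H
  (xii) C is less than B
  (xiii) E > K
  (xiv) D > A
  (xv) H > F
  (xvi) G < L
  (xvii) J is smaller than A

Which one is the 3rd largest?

Piecing the relations together gives one ordering: F < H < K < E < G < L < C < B < J < A < D.
Counting 3 from the largest end gives J.

J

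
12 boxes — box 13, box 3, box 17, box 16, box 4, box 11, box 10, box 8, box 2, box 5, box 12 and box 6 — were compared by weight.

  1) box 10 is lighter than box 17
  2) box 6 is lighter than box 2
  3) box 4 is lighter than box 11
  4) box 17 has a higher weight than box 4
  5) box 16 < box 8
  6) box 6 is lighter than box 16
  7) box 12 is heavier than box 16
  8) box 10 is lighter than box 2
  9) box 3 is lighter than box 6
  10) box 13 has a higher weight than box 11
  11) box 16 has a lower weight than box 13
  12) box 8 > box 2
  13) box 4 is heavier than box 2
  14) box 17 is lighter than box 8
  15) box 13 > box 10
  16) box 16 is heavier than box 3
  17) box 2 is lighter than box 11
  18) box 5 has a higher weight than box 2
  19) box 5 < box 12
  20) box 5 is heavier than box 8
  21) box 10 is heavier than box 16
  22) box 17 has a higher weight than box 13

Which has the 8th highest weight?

box 2

Chaining the given pairs: box 3 < box 6 < box 16 < box 10 < box 2 < box 4 < box 11 < box 13 < box 17 < box 8 < box 5 < box 12.
The 8th largest is box 2.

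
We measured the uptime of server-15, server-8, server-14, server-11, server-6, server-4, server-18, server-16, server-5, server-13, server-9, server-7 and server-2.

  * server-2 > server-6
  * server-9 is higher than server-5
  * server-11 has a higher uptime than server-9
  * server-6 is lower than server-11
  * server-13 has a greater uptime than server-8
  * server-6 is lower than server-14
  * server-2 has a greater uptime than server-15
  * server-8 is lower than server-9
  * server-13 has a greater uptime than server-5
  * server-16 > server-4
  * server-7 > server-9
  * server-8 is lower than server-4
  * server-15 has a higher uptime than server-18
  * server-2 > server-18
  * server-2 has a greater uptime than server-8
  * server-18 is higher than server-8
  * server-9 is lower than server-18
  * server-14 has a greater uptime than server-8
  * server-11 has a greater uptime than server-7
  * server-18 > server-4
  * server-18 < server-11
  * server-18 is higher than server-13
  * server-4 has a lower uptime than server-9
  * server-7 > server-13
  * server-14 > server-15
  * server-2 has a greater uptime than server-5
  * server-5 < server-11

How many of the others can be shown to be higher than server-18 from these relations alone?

4

The elements the relations force above server-18 are server-15, server-14, server-11, server-2 — no chain reaches any other.
That is 4.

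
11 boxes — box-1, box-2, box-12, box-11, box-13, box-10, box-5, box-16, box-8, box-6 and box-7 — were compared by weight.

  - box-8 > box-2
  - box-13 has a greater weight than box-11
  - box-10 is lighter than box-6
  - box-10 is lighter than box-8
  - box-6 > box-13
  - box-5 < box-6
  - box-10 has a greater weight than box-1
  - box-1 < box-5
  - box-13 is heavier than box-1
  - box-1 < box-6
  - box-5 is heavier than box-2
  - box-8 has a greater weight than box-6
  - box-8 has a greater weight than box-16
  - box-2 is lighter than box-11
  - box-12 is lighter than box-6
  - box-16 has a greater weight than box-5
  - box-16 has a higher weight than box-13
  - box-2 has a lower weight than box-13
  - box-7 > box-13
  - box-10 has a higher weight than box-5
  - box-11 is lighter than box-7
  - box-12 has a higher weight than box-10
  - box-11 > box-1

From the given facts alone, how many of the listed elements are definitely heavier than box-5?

5

The elements the relations force above box-5 are box-16, box-10, box-12, box-6, box-8 — no chain reaches any other.
That is 5.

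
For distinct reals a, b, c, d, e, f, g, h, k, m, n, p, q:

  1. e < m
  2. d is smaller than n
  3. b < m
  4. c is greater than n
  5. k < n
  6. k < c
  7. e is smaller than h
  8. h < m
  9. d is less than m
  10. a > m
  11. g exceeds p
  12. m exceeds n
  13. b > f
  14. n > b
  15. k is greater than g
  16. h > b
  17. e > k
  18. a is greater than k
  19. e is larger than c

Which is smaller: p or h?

p < g and g < k give p < k.
With k < n: p < g < k < n.
Then n < c extends the chain to c.
With c < e: p < g < k < n < c < e.
Then e < h extends the chain to h.
So p < h; p is the smaller of the two.

p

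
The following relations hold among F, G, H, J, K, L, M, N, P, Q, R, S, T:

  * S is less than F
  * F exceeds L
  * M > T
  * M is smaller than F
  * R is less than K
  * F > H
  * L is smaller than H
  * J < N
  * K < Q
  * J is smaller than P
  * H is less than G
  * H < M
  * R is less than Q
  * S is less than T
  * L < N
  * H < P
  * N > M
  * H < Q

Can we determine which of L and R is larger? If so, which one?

undetermined

Following every chain through L: above L we get H, M, P, N, F, G, Q.
R is not reached, and no chain runs the other way from R to L.
So the given relations leave the order of L and R undetermined.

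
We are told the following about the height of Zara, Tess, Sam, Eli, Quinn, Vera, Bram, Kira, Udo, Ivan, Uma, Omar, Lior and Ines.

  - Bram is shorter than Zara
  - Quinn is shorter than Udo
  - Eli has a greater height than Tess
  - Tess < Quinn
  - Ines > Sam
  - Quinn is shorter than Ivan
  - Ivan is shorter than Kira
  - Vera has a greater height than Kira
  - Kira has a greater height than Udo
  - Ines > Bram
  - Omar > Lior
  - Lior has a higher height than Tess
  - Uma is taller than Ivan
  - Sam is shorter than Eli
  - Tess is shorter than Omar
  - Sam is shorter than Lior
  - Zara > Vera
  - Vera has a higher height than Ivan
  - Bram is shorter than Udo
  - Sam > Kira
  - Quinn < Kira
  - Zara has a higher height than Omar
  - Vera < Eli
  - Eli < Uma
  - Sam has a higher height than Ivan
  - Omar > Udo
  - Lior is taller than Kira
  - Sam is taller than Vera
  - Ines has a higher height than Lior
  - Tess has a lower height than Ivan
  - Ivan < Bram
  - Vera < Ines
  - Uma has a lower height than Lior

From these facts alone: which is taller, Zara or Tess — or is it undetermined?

Zara

Tess < Quinn and Quinn < Ivan give Tess < Ivan.
With Ivan < Bram: Tess < Quinn < Ivan < Bram.
Then Bram < Udo extends the chain to Udo.
Then Udo < Kira extends the chain to Kira.
Then Kira < Vera extends the chain to Vera.
With Vera < Sam: Tess < Quinn < Ivan < Bram < Udo < Kira < Vera < Sam.
Then Sam < Eli extends the chain to Eli.
Then Eli < Uma extends the chain to Uma.
With Uma < Lior: Tess < Quinn < Ivan < Bram < Udo < Kira < Vera < Sam < Eli < Uma < Lior.
With Lior < Omar: Tess < Quinn < Ivan < Bram < Udo < Kira < Vera < Sam < Eli < Uma < Lior < Omar.
Then Omar < Zara extends the chain to Zara.
So Zara is taller.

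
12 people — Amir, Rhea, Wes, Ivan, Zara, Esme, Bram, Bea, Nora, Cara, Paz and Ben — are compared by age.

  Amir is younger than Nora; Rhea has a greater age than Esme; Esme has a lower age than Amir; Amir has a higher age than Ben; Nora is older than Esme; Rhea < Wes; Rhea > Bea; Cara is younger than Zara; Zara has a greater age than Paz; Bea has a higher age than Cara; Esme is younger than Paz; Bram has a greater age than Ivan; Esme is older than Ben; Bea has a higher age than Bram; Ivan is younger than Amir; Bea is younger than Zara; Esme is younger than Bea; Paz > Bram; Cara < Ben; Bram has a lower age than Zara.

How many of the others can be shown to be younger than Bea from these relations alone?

5

Directly below Bea: Cara, Bram, Esme.
One step further: Ivan, Ben (5 so far).
No other element is forced below Bea by the given relations, so the count is 5.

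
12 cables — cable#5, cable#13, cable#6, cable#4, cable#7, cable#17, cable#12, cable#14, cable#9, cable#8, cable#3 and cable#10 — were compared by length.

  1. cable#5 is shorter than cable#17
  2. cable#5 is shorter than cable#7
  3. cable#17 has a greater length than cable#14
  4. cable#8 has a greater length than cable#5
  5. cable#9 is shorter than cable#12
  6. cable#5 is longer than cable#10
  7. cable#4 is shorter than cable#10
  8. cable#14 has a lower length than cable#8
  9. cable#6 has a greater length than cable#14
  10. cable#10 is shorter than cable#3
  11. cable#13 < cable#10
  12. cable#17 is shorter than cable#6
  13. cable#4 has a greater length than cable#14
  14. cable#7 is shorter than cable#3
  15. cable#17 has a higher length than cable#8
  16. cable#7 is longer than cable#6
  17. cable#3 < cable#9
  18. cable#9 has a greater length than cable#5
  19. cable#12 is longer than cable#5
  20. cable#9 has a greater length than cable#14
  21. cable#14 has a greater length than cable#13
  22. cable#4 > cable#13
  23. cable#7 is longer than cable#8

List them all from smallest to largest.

The consecutive links are each given: cable#13 < cable#14; cable#14 < cable#4; cable#4 < cable#10; cable#10 < cable#5; cable#5 < cable#8; cable#8 < cable#17; cable#17 < cable#6; cable#6 < cable#7; cable#7 < cable#3; cable#3 < cable#9; cable#9 < cable#12.

cable#13 < cable#14 < cable#4 < cable#10 < cable#5 < cable#8 < cable#17 < cable#6 < cable#7 < cable#3 < cable#9 < cable#12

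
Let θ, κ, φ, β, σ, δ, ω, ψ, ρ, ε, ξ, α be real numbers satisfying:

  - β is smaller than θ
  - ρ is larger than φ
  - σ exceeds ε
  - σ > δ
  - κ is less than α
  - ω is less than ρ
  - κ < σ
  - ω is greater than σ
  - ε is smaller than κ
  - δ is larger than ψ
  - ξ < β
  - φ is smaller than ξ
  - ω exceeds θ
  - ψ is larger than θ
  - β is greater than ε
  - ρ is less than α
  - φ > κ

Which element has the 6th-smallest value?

θ

The consecutive relations fix a unique order: ε < κ < φ < ξ < β < θ < ψ < δ < σ < ω < ρ < α.
The 6th smallest is θ.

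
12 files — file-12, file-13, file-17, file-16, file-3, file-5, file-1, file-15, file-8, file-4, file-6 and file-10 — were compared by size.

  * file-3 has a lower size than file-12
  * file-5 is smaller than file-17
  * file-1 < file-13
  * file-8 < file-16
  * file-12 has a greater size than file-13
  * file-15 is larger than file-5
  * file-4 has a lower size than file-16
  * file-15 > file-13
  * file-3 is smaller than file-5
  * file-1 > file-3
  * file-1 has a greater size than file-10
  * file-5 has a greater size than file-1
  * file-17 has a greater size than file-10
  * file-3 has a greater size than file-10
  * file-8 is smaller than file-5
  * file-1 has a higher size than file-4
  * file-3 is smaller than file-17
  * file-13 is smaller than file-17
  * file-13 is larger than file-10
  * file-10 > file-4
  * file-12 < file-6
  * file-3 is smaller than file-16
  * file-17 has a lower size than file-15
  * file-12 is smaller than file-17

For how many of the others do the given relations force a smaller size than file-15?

9

Directly below file-15: file-13, file-5, file-17.
One step further: file-10, file-3, file-1, file-12, file-8 (8 so far).
One step further: file-4 (9 so far).
No other element is forced below file-15 by the given relations, so the count is 9.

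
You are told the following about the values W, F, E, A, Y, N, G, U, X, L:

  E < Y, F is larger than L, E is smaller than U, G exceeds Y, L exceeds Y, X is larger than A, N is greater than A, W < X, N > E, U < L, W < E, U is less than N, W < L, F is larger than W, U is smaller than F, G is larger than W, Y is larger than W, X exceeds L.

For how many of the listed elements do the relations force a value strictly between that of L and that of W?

Chaining upward from W reaches: E, U, Y, F, X, N, G.
Chaining downward from L reaches: E, U, Y.
Strictly between W and L are those in both lists: E, U, Y — 3 elements.

3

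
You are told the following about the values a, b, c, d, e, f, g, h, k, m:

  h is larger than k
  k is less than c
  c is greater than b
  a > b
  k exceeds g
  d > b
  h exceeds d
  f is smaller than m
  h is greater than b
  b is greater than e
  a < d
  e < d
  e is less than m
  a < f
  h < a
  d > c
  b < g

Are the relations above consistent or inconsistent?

inconsistent

Chaining the given relations yields d < h < a, so d < a. But one relation states a < d. These cannot both hold.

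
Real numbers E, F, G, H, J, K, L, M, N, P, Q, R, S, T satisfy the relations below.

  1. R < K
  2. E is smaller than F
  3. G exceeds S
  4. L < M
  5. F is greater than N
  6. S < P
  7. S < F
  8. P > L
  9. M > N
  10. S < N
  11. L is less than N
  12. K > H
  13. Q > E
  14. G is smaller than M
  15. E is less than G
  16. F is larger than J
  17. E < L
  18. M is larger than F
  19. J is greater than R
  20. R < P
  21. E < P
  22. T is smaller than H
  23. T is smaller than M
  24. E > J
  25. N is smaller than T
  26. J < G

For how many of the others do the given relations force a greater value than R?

The elements the relations force above R are J, E, L, N, G, T, H, Q, F, K, P, M — no chain reaches any other.
That is 12.

12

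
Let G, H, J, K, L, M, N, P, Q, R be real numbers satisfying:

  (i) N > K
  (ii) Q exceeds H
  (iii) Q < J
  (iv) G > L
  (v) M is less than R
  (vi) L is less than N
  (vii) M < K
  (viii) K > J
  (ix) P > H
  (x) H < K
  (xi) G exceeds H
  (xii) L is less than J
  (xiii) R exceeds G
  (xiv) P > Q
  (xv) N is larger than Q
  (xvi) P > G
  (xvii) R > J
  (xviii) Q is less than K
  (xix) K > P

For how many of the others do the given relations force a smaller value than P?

4

The elements the relations force below P are L, H, Q, G — no chain reaches any other.
That is 4.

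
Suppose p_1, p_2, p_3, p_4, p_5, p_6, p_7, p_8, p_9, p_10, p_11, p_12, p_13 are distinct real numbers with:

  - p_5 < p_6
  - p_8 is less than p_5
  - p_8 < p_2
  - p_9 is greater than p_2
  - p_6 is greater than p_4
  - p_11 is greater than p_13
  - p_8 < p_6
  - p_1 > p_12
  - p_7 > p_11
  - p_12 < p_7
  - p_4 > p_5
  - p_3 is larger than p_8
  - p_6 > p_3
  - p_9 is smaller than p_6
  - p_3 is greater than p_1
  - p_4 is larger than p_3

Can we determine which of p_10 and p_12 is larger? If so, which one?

undetermined

Following every chain through p_12: above p_12 we get p_1, p_3, p_4, p_6, p_7.
p_10 is not reached, and no chain runs the other way from p_10 to p_12.
So the given relations leave the order of p_12 and p_10 undetermined.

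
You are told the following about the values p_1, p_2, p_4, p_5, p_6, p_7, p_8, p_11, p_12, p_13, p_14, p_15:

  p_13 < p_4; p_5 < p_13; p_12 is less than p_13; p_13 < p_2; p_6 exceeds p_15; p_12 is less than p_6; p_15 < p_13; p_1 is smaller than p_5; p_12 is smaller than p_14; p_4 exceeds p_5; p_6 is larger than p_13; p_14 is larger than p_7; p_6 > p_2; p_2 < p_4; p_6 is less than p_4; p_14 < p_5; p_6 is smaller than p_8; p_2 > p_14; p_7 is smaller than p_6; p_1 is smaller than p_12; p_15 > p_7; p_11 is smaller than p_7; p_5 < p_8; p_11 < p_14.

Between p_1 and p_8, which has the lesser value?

p_1

Link the given pairs in sequence: p_1 < p_12; p_12 < p_14; p_14 < p_5; p_5 < p_13; p_13 < p_2; p_2 < p_6; p_6 < p_8.
Chaining these gives p_1 < p_12 < p_14 < p_5 < p_13 < p_2 < p_6 < p_8.
So p_1 < p_8; p_1 is the smaller of the two.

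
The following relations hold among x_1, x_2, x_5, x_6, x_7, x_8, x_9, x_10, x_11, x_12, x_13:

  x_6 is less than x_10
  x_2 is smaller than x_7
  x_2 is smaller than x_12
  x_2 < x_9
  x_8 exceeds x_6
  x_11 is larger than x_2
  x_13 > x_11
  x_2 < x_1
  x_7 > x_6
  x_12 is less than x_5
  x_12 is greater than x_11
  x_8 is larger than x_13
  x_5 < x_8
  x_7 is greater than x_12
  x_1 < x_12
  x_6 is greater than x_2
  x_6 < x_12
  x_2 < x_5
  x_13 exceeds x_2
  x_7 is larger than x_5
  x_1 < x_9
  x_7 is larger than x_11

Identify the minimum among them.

Chaining upward from x_2: directly above it, x_6, x_11, x_1, x_13, x_12, x_5, x_9, x_7; then x_10, x_8.
That covers every other element, and nothing is given below x_2, so x_2 is the minimum.

x_2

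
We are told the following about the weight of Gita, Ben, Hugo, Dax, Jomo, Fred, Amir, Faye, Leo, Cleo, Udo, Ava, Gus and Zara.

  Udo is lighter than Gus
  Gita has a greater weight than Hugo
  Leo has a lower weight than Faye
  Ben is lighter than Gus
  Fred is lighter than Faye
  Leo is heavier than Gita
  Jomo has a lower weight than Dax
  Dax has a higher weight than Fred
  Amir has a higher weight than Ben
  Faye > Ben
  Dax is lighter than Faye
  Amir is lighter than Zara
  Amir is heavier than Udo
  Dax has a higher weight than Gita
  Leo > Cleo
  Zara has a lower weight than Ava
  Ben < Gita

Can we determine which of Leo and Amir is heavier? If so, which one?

Following every chain through Amir: above Amir we get Zara, Ava; below Amir we get Udo, Ben.
Leo is not reached, and no chain runs the other way from Leo to Amir.
So the given relations leave the order of Amir and Leo undetermined.

undetermined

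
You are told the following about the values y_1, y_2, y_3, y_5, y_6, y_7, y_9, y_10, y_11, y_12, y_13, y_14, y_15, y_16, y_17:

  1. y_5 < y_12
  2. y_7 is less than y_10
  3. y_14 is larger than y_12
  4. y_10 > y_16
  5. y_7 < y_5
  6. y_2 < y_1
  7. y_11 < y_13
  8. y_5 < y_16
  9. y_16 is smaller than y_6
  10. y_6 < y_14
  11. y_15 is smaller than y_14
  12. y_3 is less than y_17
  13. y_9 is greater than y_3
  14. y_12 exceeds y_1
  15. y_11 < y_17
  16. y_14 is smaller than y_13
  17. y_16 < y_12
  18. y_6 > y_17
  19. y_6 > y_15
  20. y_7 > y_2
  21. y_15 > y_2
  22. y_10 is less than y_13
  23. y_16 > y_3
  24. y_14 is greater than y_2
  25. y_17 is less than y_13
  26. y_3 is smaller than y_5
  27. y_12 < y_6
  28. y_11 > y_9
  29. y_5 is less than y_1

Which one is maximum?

y_13

Chaining downward from y_13: directly below it, y_11, y_17, y_10, y_14; then y_3, y_2, y_9, y_7, y_15, y_16, y_12, y_6; then y_5, y_1.
That covers every other element, and nothing is given above y_13, so y_13 is the maximum.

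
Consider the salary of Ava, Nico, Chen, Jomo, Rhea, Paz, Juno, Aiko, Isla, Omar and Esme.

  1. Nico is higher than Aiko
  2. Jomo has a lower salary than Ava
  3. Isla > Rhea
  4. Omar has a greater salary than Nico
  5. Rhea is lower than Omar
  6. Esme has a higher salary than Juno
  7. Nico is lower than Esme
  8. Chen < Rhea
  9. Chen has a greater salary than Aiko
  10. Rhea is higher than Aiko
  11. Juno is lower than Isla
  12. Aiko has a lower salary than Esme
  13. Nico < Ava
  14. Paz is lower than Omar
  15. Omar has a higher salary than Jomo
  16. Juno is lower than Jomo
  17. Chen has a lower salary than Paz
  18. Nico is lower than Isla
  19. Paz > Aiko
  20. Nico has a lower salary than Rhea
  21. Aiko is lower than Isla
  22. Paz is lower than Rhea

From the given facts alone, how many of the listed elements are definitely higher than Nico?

5

Directly above Nico: Rhea, Omar, Isla, Ava, Esme.
Nothing else is reachable above Nico; 5 in all.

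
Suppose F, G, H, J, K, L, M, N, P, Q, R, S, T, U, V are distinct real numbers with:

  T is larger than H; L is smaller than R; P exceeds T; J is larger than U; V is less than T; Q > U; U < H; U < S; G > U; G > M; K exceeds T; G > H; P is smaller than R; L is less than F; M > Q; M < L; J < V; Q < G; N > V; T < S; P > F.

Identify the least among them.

U

Chaining upward from U: directly above it, J, H, Q, G, S; then V, M, T; then L, N, P, K; then F, R.
That covers every other element, and nothing is given below U, so U is the least.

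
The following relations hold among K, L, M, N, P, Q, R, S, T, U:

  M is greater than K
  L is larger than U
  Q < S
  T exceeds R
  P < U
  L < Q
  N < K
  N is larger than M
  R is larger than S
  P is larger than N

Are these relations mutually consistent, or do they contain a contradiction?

We have N < K stated directly, yet also K < M < N by chaining the others — so K < N. Contradiction.

inconsistent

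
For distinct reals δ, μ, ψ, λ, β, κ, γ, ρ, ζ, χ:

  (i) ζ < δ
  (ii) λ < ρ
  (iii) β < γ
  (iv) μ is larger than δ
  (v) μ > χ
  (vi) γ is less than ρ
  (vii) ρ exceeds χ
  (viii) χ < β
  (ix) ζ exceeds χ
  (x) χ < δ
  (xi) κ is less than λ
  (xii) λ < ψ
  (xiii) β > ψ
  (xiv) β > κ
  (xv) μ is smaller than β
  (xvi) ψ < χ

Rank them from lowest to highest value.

κ < λ < ψ < χ < ζ < δ < μ < β < γ < ρ

Nothing is placed below κ, so it is least; from there κ < λ; λ < ψ; ψ < χ; χ < ζ; ζ < δ; δ < μ; μ < β; β < γ; γ < ρ, each given directly.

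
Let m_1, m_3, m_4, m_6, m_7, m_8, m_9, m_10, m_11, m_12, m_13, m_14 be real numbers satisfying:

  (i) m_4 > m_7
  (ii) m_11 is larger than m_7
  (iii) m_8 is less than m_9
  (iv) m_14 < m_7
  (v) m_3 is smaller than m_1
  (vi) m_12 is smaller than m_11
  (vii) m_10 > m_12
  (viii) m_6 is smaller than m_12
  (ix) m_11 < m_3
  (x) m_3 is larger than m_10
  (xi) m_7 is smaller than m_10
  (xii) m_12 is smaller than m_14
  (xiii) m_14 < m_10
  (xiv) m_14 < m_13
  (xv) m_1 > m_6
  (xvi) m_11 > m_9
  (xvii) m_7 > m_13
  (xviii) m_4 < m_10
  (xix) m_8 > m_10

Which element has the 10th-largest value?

m_14

Piecing the relations together gives one ordering: m_6 < m_12 < m_14 < m_13 < m_7 < m_4 < m_10 < m_8 < m_9 < m_11 < m_3 < m_1.
The 10th largest is m_14.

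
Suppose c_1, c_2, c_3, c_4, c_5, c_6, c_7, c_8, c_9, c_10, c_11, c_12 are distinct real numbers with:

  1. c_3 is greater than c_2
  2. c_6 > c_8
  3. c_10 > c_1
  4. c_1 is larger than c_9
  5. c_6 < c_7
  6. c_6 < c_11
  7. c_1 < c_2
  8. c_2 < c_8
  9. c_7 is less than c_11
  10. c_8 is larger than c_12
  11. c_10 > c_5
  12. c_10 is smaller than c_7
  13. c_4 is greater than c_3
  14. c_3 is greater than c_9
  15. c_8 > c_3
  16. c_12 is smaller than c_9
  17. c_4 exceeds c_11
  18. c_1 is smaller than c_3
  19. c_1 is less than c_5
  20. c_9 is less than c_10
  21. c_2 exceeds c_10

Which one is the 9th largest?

The consecutive relations fix a unique order: c_12 < c_9 < c_1 < c_5 < c_10 < c_2 < c_3 < c_8 < c_6 < c_7 < c_11 < c_4.
The 9th largest is c_5.

c_5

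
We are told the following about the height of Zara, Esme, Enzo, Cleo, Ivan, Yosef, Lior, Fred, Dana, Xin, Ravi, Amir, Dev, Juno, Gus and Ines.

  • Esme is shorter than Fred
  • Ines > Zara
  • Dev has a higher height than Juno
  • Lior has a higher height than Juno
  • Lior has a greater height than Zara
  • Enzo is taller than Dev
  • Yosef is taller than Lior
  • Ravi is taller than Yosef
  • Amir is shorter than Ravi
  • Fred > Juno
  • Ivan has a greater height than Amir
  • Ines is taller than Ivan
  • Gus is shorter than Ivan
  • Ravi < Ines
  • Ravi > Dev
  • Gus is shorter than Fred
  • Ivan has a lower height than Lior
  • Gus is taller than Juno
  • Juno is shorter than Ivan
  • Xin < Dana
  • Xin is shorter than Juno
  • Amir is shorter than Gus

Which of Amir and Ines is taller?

The relevant relations are Amir < Gus; Gus < Ivan; Ivan < Lior; Lior < Yosef; Yosef < Ravi; Ravi < Ines.
Together: Amir < Gus < Ivan < Lior < Yosef < Ravi < Ines.
So Amir < Ines; Ines is the taller of the two.

Ines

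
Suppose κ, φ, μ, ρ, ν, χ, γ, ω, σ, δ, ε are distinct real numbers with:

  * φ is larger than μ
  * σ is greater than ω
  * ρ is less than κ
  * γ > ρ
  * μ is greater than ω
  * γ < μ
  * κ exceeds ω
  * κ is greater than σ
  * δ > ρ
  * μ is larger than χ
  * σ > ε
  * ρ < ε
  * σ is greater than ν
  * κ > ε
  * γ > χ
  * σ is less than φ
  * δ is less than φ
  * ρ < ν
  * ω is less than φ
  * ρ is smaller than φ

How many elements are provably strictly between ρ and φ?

6

Chaining upward from ρ reaches: γ, μ, ν, ε, δ, σ, κ.
Chaining downward from φ reaches: χ, γ, ω, μ, ν, ε, δ, σ.
Strictly between ρ and φ are those in both lists: γ, μ, ν, ε, δ, σ — 6 elements.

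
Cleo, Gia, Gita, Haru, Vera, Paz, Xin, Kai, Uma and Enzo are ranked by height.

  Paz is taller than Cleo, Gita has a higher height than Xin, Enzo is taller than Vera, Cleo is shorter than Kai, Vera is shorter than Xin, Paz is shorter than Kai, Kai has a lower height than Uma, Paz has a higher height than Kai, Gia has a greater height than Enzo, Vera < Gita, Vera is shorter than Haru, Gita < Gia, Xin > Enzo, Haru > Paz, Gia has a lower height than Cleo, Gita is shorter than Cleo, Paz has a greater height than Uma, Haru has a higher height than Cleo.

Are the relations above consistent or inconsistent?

We have Paz < Kai stated directly, yet also Kai < Uma < Paz by chaining the others — so Kai < Paz. Contradiction.

inconsistent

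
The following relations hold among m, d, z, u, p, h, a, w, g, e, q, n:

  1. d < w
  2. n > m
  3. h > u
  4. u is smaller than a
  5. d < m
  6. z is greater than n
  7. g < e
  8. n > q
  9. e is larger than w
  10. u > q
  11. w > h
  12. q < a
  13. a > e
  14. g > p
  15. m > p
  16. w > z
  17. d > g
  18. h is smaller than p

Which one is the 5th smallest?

Piecing the relations together gives one ordering: q < u < h < p < g < d < m < n < z < w < e < a.
Counting 5 from the smallest end gives g.

g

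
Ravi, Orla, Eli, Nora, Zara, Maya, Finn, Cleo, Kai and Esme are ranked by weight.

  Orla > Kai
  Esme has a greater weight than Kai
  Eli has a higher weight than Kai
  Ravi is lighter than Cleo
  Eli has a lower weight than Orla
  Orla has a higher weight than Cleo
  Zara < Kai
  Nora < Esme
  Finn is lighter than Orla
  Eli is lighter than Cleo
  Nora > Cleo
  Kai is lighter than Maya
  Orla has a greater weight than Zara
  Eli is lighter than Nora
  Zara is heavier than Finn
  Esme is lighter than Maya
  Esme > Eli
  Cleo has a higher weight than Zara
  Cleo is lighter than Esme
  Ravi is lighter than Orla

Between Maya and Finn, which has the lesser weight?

Finn

The relevant relations are Finn < Zara; Zara < Kai; Kai < Eli; Eli < Cleo; Cleo < Nora; Nora < Esme; Esme < Maya.
Together: Finn < Zara < Kai < Eli < Cleo < Nora < Esme < Maya.
So Finn < Maya; Finn is the lighter of the two.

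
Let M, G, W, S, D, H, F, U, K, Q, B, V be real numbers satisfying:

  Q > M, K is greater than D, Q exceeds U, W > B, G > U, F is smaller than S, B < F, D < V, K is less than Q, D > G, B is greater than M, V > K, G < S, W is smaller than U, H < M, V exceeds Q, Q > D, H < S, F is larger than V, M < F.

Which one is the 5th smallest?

U

Piecing the relations together gives one ordering: H < M < B < W < U < G < D < K < Q < V < F < S.
Counting 5 from the smallest end gives U.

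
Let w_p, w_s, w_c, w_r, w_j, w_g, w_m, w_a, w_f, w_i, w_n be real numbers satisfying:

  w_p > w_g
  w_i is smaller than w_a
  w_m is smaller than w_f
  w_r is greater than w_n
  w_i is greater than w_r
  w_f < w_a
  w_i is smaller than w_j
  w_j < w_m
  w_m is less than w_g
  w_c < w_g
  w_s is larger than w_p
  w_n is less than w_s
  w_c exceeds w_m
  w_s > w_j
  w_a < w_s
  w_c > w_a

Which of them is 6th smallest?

Piecing the relations together gives one ordering: w_n < w_r < w_i < w_j < w_m < w_f < w_a < w_c < w_g < w_p < w_s.
The 6th smallest is w_f.

w_f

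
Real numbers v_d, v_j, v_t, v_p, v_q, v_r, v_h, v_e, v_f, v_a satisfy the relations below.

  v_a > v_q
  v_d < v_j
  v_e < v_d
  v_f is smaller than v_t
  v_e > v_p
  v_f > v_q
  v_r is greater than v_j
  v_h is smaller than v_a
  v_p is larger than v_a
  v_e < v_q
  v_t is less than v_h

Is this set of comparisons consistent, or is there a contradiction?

Chaining the given relations yields v_q < v_f < v_t < v_h < v_a < v_p < v_e, so v_q < v_e. But one relation states v_e < v_q. These cannot both hold.

inconsistent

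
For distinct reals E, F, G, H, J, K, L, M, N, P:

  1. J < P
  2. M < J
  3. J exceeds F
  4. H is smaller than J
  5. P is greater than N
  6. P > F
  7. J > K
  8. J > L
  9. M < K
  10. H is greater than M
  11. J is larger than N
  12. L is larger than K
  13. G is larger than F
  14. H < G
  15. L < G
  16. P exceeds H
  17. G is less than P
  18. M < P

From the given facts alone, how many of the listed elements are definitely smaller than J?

6

From J the given relations immediately reach M, H, N, F, K, L.
No other element is forced below J by the given relations, so the count is 6.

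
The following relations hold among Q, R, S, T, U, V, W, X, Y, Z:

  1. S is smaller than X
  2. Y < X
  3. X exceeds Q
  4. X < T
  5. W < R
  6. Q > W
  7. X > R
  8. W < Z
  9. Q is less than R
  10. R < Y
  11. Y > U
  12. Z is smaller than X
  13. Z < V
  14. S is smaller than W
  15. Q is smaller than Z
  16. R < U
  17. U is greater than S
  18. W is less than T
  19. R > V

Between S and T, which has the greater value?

S < W and W < Q give S < Q.
Then Q < Z extends the chain to Z.
Then Z < V extends the chain to V.
With V < R: S < W < Q < Z < V < R.
With R < U: S < W < Q < Z < V < R < U.
With U < Y: S < W < Q < Z < V < R < U < Y.
Then Y < X extends the chain to X.
With X < T: S < W < Q < Z < V < R < U < Y < X < T.
So S < T; T is the larger of the two.

T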